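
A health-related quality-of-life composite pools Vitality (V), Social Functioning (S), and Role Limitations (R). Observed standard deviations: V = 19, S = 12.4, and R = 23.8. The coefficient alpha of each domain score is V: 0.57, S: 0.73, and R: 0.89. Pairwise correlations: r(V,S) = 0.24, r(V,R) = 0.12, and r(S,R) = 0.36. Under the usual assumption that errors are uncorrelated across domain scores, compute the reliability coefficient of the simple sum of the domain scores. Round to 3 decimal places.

Var(V+S+R) = 19² + 12.4² + 23.8² + 2·[19·12.4·0.24 + 19·23.8·0.12 + 12.4·23.8·0.36] = 1081.2 + 434.102 = 1515.3.
With uncorrelated errors the cross-covariances are all true-score covariance, so they carry over unchanged; only the diagonal terms shrink to ρᵢσᵢ².
True-score variance = [19²·0.57 + 12.4²·0.73 + 23.8²·0.89] + 434.102 = 822.146 + 434.102 = 1256.25.
Reliability = 1256.25 / 1515.3 = 0.829.

0.829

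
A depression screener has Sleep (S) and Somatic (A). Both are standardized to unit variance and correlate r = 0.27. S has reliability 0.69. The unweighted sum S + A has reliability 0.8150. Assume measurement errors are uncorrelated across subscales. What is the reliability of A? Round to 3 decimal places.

0.840

Var(S+A) = 2 + 2·0.27 = 2.540.
True-score variance = ρ_S + ρ_A + 2·0.27, so 0.8150 = (0.69 + ρ_A + 0.54) / 2.540.
ρ_A = 0.8150·2.540 − 0.69 − 0.54 = 0.840.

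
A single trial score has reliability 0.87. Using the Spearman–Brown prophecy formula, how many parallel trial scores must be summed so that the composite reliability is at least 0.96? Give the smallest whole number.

k ≥ ρ*(1−ρ₁)/(ρ₁(1−ρ*)) = 0.96·0.13 / (0.87·0.04) = 3.586.
Smallest integer k = 4.

4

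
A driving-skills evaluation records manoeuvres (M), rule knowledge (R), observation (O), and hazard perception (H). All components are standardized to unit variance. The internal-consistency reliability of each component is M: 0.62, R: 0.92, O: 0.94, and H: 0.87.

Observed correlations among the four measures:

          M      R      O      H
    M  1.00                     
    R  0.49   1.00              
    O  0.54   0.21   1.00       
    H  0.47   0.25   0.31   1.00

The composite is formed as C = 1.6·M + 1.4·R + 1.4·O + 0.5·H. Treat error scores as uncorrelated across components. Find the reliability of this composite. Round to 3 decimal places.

0.907

Var(C) = 1.6² + 1.4² + 1.4² + 0.5² + 2·[2.24·0.49 + 2.24·0.54 + 0.8·0.47 + 1.96·0.21 + 0.7·0.25 + 0.7·0.31] = 6.73 + 6.9736 = 13.7036.
Because errors are independent across components, Cov(Tᵢ,Tⱼ) = Cov(Xᵢ,Xⱼ); the off-diagonal part of the true-score variance is the same as above.
True-score variance = [1.6²·0.62 + 1.4²·0.92 + 1.4²·0.94 + 0.5²·0.87] + 6.9736 = 5.4503 + 6.9736 = 12.4239.
Reliability = 12.4239 / 13.7036 = 0.907.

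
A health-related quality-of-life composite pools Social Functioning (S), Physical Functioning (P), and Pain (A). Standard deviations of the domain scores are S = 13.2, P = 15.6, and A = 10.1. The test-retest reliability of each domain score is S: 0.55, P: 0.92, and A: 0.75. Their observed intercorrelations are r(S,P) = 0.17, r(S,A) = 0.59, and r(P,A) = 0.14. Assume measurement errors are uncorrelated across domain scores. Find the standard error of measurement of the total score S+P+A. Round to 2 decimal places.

11.11

Var(total) = 519.61 + 271.447 = 791.057.
True-score variance = 396.231 + 271.447 = 667.678, so reliability = 0.8440.
Error variance = 791.057 − 667.678 = 123.379; SEM = √123.379 = 11.11.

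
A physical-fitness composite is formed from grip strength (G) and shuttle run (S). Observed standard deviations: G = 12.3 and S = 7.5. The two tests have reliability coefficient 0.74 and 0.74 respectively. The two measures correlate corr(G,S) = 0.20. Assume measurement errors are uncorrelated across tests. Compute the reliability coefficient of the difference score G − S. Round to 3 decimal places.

Var(G−S) = 12.3² + 7.5² − 2·12.3·7.5·0.20 = 207.54 − 36.9 = 170.64.
With uncorrelated errors the cross-covariances are all true-score covariance, so they carry over unchanged; only the diagonal terms shrink to ρᵢσᵢ².
True-score variance = [12.3²·0.74 + 7.5²·0.74] − 36.9 = 153.58 − 36.9 = 116.68.
Reliability = 116.68 / 170.64 = 0.684.

0.684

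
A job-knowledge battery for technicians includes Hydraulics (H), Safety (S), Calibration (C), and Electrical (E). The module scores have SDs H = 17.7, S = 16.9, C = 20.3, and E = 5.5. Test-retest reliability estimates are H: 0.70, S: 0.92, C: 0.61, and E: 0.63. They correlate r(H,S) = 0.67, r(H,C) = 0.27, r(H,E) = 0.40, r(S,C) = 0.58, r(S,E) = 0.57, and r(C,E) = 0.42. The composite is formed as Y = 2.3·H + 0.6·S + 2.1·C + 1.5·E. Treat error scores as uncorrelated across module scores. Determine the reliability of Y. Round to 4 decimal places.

Var(Y) = 2.3²·17.7² + 0.6²·16.9² + 2.1²·20.3² + 1.5²·5.5² + 2·[1.38·17.7·16.9·0.67 + 4.83·17.7·20.3·0.27 + 3.45·17.7·5.5·0.40 + 1.26·16.9·20.3·0.58 + 0.9·16.9·5.5·0.57 + 3.15·20.3·5.5·0.42] = 3645.5 + 2651.21 = 6296.72.
Because errors are independent across components, Cov(Tᵢ,Tⱼ) = Cov(Xᵢ,Xⱼ); the off-diagonal part of the true-score variance is the same as above.
True-score variance = [2.3²·17.7²·0.70 + 0.6²·16.9²·0.92 + 2.1²·20.3²·0.61 + 1.5²·5.5²·0.63] + 2651.21 = 2406.15 + 2651.21 = 5057.36.
Reliability = 5057.36 / 6296.72 = 0.8032.

0.8032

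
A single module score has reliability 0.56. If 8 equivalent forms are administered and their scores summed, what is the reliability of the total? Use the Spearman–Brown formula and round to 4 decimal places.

0.9106

ρ_k = kρ / (1 + (k−1)ρ) = 8·0.56 / (1 + 7·0.56) = 4.480 / 4.920 = 0.9106.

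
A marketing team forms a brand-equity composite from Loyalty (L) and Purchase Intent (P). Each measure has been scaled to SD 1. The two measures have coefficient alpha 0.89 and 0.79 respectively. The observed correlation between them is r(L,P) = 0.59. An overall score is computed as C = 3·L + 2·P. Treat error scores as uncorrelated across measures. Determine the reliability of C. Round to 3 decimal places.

Var(C) = 3² + 2² + 2·[6·0.59] = 13 + 7.08 = 20.08.
With uncorrelated errors the cross-covariances are all true-score covariance, so they carry over unchanged; only the diagonal terms shrink to ρᵢσᵢ².
True-score variance = [3²·0.89 + 2²·0.79] + 7.08 = 11.17 + 7.08 = 18.25.
Reliability = 18.25 / 20.08 = 0.909.

0.909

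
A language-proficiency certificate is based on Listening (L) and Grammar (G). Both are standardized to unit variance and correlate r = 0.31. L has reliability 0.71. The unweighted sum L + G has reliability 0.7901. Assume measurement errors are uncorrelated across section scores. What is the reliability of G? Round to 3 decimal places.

0.740

Var(L+G) = 2 + 2·0.31 = 2.620.
True-score variance = ρ_L + ρ_G + 2·0.31, so 0.7901 = (0.71 + ρ_G + 0.62) / 2.620.
ρ_G = 0.7901·2.620 − 0.71 − 0.62 = 0.740.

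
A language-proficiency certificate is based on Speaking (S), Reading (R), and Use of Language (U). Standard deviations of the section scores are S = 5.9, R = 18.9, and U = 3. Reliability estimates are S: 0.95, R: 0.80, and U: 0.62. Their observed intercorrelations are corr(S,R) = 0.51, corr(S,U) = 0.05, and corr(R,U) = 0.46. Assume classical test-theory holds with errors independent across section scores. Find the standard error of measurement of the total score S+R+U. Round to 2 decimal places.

Var(total) = 401.02 + 167.674 = 568.694.
True-score variance = 324.417 + 167.674 = 492.092, so reliability = 0.8653.
Error variance = 568.694 − 492.092 = 76.6025; SEM = √76.6025 = 8.75.

8.75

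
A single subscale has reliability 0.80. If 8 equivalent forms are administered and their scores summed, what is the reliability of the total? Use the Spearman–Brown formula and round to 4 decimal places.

ρ_k = kρ / (1 + (k−1)ρ) = 8·0.80 / (1 + 7·0.80) = 6.400 / 6.600 = 0.9697.

0.9697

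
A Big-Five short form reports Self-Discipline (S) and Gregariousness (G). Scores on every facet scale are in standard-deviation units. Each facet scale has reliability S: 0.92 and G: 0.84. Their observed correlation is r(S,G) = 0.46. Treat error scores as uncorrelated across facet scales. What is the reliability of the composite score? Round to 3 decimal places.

Var(S+G) = 2 + 2·[0.46] = 2 + 0.92 = 2.92.
Under uncorrelated errors the observed covariances equal the true-score covariances, so only the own-variance terms attenuate.
True-score variance = [0.92 + 0.84] + 0.92 = 1.76 + 0.92 = 2.68.
Reliability = 2.68 / 2.92 = 0.918.

0.918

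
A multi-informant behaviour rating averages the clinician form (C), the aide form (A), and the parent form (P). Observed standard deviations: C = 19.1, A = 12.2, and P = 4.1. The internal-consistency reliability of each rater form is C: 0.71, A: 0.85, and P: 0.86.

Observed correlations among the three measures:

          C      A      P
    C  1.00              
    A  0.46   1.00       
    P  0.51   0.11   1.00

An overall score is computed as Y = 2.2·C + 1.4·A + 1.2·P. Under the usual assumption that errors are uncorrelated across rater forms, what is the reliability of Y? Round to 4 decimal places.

0.8118

Var(Y) = 2.2²·19.1² + 1.4²·12.2² + 1.2²·4.1² + 2·[3.08·19.1·12.2·0.46 + 2.64·19.1·4.1·0.51 + 1.68·12.2·4.1·0.11] = 2081.61 + 889.646 = 2971.26.
Because errors are independent across components, Cov(Tᵢ,Tⱼ) = Cov(Xᵢ,Xⱼ); the off-diagonal part of the true-score variance is the same as above.
True-score variance = [2.2²·19.1²·0.71 + 1.4²·12.2²·0.85 + 1.2²·4.1²·0.86] + 889.646 = 1522.42 + 889.646 = 2412.06.
Reliability = 2412.06 / 2971.26 = 0.8118.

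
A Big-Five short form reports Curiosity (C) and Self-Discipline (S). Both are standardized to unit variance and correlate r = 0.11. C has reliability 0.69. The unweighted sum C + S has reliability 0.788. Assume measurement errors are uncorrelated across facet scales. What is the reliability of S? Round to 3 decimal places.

Var(C+S) = 2 + 2·0.11 = 2.220.
True-score variance = ρ_C + ρ_S + 2·0.11, so 0.788 = (0.69 + ρ_S + 0.22) / 2.220.
ρ_S = 0.788·2.220 − 0.69 − 0.22 = 0.839.

0.839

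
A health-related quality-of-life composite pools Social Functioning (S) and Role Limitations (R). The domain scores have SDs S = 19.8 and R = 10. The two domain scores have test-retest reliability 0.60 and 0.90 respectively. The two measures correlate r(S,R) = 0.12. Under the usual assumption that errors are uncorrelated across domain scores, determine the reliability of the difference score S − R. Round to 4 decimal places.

Var(S−R) = 19.8² + 10² − 2·19.8·10·0.12 = 492.04 − 47.52 = 444.52.
Because errors are independent across components, Cov(Tᵢ,Tⱼ) = Cov(Xᵢ,Xⱼ); the off-diagonal part of the true-score variance is the same as above.
True-score variance = [19.8²·0.60 + 10²·0.90] − 47.52 = 325.224 − 47.52 = 277.704.
Reliability = 277.704 / 444.52 = 0.6247.

0.6247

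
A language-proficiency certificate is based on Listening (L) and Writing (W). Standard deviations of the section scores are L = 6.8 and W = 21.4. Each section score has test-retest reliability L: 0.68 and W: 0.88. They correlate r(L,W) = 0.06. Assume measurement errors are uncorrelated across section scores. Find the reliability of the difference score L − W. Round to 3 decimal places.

Var(L−W) = 6.8² + 21.4² − 2·6.8·21.4·0.06 = 504.2 − 17.4624 = 486.738.
Under uncorrelated errors the observed covariances equal the true-score covariances, so only the own-variance terms attenuate.
True-score variance = [6.8²·0.68 + 21.4²·0.88] − 17.4624 = 434.448 − 17.4624 = 416.986.
Reliability = 416.986 / 486.738 = 0.857.

0.857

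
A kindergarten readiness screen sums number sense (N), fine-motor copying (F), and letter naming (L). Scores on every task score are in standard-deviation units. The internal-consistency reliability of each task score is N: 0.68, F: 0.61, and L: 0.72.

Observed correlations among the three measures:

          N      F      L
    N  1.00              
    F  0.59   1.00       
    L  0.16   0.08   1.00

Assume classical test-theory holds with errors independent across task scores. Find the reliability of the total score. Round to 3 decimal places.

0.788

Var(N+F+L) = 3 + 2·[0.59 + 0.16 + 0.08] = 3 + 1.66 = 4.66.
Under uncorrelated errors the observed covariances equal the true-score covariances, so only the own-variance terms attenuate.
True-score variance = [0.68 + 0.61 + 0.72] + 1.66 = 2.01 + 1.66 = 3.67.
Reliability = 3.67 / 4.66 = 0.788.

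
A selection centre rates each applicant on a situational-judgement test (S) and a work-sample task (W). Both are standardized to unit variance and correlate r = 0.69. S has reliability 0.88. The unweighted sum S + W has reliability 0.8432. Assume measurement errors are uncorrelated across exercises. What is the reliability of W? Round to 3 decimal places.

Var(S+W) = 2 + 2·0.69 = 3.380.
True-score variance = ρ_S + ρ_W + 2·0.69, so 0.8432 = (0.88 + ρ_W + 1.38) / 3.380.
ρ_W = 0.8432·3.380 − 0.88 − 1.38 = 0.590.

0.590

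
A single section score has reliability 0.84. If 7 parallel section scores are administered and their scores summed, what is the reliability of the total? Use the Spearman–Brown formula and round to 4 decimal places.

ρ_k = kρ / (1 + (k−1)ρ) = 7·0.84 / (1 + 6·0.84) = 5.880 / 6.040 = 0.9735.

0.9735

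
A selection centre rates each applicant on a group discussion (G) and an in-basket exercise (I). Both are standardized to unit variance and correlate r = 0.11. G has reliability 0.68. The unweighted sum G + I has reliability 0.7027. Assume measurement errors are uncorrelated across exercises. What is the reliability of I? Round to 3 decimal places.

0.660

Var(G+I) = 2 + 2·0.11 = 2.220.
True-score variance = ρ_G + ρ_I + 2·0.11, so 0.7027 = (0.68 + ρ_I + 0.22) / 2.220.
ρ_I = 0.7027·2.220 − 0.68 − 0.22 = 0.660.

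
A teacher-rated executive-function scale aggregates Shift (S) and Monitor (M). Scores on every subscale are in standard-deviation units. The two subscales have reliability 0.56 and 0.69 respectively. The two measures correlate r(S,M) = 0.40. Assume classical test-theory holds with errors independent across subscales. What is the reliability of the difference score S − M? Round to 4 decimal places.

0.3750

Var(S−M) = 1 + 1 − 2·0.40 = 2 − 0.8 = 1.2.
Under uncorrelated errors the observed covariances equal the true-score covariances, so only the own-variance terms attenuate.
True-score variance = [0.56 + 0.69] − 0.8 = 1.25 − 0.8 = 0.45.
Reliability = 0.45 / 1.2 = 0.3750.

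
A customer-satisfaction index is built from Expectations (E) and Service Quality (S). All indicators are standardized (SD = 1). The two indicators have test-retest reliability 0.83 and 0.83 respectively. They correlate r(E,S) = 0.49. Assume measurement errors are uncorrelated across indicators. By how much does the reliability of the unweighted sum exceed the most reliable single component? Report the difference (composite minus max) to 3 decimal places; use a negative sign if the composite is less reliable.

0.056

Var(sum) = 2 + 0.98 = 2.98; true-score variance = 1.66 + 0.98 = 2.64; composite reliability = 0.8859.
Max component reliability = 0.8300.
Difference = 0.8859 − 0.8300 = 0.056.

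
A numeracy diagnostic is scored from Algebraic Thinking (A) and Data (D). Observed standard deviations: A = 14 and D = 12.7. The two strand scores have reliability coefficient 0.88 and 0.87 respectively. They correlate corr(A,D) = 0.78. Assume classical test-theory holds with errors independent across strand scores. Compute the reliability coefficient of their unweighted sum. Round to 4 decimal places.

0.9299

Var(A+D) = 14² + 12.7² + 2·[14·12.7·0.78] = 357.29 + 277.368 = 634.658.
Under uncorrelated errors the observed covariances equal the true-score covariances, so only the own-variance terms attenuate.
True-score variance = [14²·0.88 + 12.7²·0.87] + 277.368 = 312.802 + 277.368 = 590.17.
Reliability = 590.17 / 634.658 = 0.9299.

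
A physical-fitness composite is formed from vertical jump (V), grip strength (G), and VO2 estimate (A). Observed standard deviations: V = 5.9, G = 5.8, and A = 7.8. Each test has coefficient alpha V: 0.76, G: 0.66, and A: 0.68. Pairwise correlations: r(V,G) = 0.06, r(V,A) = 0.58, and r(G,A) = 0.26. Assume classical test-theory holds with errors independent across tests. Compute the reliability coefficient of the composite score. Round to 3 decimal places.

Var(V+G+A) = 5.9² + 5.8² + 7.8² + 2·[5.9·5.8·0.06 + 5.9·7.8·0.58 + 5.8·7.8·0.26] = 129.29 + 81.0144 = 210.304.
With uncorrelated errors the cross-covariances are all true-score covariance, so they carry over unchanged; only the diagonal terms shrink to ρᵢσᵢ².
True-score variance = [5.9²·0.76 + 5.8²·0.66 + 7.8²·0.68] + 81.0144 = 90.0292 + 81.0144 = 171.044.
Reliability = 171.044 / 210.304 = 0.813.

0.813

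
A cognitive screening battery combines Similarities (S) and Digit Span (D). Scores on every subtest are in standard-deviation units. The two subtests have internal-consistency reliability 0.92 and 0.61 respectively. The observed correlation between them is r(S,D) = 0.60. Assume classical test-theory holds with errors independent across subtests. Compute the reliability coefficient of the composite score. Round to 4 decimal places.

0.8531

Var(S+D) = 2 + 2·[0.60] = 2 + 1.2 = 3.2.
Under uncorrelated errors the observed covariances equal the true-score covariances, so only the own-variance terms attenuate.
True-score variance = [0.92 + 0.61] + 1.2 = 1.53 + 1.2 = 2.73.
Reliability = 2.73 / 3.2 = 0.8531.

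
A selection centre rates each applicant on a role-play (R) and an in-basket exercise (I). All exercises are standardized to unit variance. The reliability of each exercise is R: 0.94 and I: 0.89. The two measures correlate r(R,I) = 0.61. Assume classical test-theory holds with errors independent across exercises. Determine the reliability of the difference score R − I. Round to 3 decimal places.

0.782

Var(R−I) = 1 + 1 − 2·0.61 = 2 − 1.22 = 0.78.
Because errors are independent across components, Cov(Tᵢ,Tⱼ) = Cov(Xᵢ,Xⱼ); the off-diagonal part of the true-score variance is the same as above.
True-score variance = [0.94 + 0.89] − 1.22 = 1.83 − 1.22 = 0.61.
Reliability = 0.61 / 0.78 = 0.782.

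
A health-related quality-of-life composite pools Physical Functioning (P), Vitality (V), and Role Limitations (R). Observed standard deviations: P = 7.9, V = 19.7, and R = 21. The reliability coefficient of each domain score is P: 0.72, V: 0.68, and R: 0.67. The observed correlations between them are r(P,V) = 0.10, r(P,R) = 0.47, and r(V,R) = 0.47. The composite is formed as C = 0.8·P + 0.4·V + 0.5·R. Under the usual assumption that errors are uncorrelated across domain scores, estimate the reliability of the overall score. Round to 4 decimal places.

Var(C) = 0.8²·7.9² + 0.4²·19.7² + 0.5²·21² + 2·[0.32·7.9·19.7·0.10 + 0.4·7.9·21·0.47 + 0.2·19.7·21·0.47] = 212.287 + 150.114 = 362.401.
With uncorrelated errors the cross-covariances are all true-score covariance, so they carry over unchanged; only the diagonal terms shrink to ρᵢσᵢ².
True-score variance = [0.8²·7.9²·0.72 + 0.4²·19.7²·0.68 + 0.5²·21²·0.67] + 150.114 = 144.85 + 150.114 = 294.965.
Reliability = 294.965 / 362.401 = 0.8139.

0.8139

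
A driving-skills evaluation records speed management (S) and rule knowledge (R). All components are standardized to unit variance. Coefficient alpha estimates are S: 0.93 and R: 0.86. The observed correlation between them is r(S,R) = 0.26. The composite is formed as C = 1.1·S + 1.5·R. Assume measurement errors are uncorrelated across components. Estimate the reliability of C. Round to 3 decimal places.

0.907

Var(C) = 1.1² + 1.5² + 2·[1.65·0.26] = 3.46 + 0.858 = 4.318.
Because errors are independent across components, Cov(Tᵢ,Tⱼ) = Cov(Xᵢ,Xⱼ); the off-diagonal part of the true-score variance is the same as above.
True-score variance = [1.1²·0.93 + 1.5²·0.86] + 0.858 = 3.0603 + 0.858 = 3.9183.
Reliability = 3.9183 / 4.318 = 0.907.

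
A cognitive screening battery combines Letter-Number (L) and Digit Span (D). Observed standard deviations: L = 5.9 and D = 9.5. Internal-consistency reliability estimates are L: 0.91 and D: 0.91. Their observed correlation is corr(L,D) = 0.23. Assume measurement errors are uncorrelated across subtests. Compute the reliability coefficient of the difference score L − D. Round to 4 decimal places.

0.8866

Var(L−D) = 5.9² + 9.5² − 2·5.9·9.5·0.23 = 125.06 − 25.783 = 99.277.
Under uncorrelated errors the observed covariances equal the true-score covariances, so only the own-variance terms attenuate.
True-score variance = [5.9²·0.91 + 9.5²·0.91] − 25.783 = 113.805 − 25.783 = 88.0216.
Reliability = 88.0216 / 99.277 = 0.8866.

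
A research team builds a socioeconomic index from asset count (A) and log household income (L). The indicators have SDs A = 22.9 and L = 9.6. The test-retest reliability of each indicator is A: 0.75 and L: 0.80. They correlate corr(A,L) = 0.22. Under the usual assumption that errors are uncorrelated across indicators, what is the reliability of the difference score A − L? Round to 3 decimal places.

Var(A−L) = 22.9² + 9.6² − 2·22.9·9.6·0.22 = 616.57 − 96.7296 = 519.84.
Because errors are independent across components, Cov(Tᵢ,Tⱼ) = Cov(Xᵢ,Xⱼ); the off-diagonal part of the true-score variance is the same as above.
True-score variance = [22.9²·0.75 + 9.6²·0.80] − 96.7296 = 467.036 − 96.7296 = 370.306.
Reliability = 370.306 / 519.84 = 0.712.

0.712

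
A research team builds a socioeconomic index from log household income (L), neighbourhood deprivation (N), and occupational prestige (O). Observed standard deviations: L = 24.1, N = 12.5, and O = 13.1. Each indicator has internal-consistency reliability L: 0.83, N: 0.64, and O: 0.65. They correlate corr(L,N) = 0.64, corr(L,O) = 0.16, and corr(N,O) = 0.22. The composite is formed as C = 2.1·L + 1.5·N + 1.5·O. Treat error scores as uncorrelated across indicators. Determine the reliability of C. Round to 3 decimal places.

0.860

Var(C) = 2.1²·24.1² + 1.5²·12.5² + 1.5²·13.1² + 2·[3.15·24.1·12.5·0.64 + 3.15·24.1·13.1·0.16 + 2.25·12.5·13.1·0.22] = 3299.06 + 1694.99 = 4994.05.
With uncorrelated errors the cross-covariances are all true-score covariance, so they carry over unchanged; only the diagonal terms shrink to ρᵢσᵢ².
True-score variance = [2.1²·24.1²·0.83 + 1.5²·12.5²·0.64 + 1.5²·13.1²·0.65] + 1694.99 = 2601.92 + 1694.99 = 4296.91.
Reliability = 4296.91 / 4994.05 = 0.860.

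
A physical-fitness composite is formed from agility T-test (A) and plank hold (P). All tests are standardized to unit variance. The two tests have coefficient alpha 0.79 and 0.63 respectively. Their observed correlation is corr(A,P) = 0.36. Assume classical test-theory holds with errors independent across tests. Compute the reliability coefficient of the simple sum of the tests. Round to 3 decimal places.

Var(A+P) = 2 + 2·[0.36] = 2 + 0.72 = 2.72.
With uncorrelated errors the cross-covariances are all true-score covariance, so they carry over unchanged; only the diagonal terms shrink to ρᵢσᵢ².
True-score variance = [0.79 + 0.63] + 0.72 = 1.42 + 0.72 = 2.14.
Reliability = 2.14 / 2.72 = 0.787.

0.787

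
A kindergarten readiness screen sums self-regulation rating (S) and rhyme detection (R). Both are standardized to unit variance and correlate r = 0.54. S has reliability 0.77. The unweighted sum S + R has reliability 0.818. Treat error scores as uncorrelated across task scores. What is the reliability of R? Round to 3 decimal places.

0.669

Var(S+R) = 2 + 2·0.54 = 3.080.
True-score variance = ρ_S + ρ_R + 2·0.54, so 0.818 = (0.77 + ρ_R + 1.08) / 3.080.
ρ_R = 0.818·3.080 − 0.77 − 1.08 = 0.669.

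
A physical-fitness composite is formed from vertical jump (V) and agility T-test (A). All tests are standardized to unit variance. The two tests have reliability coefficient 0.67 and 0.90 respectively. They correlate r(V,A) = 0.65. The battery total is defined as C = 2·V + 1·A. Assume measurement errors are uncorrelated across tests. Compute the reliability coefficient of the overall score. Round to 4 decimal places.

0.8132

Var(C) = 2² + 1 + 2·[2·0.65] = 5 + 2.6 = 7.6.
Because errors are independent across components, Cov(Tᵢ,Tⱼ) = Cov(Xᵢ,Xⱼ); the off-diagonal part of the true-score variance is the same as above.
True-score variance = [2²·0.67 + 0.90] + 2.6 = 3.58 + 2.6 = 6.18.
Reliability = 6.18 / 7.6 = 0.8132.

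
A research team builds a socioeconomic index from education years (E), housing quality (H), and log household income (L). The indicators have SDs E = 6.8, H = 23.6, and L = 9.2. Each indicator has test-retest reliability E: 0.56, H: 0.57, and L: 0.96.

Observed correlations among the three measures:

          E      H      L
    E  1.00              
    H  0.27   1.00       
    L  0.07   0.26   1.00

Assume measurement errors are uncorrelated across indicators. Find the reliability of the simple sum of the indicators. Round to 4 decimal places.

0.7063

Var(E+H+L) = 6.8² + 23.6² + 9.2² + 2·[6.8·23.6·0.27 + 6.8·9.2·0.07 + 23.6·9.2·0.26] = 687.84 + 208.32 = 896.16.
With uncorrelated errors the cross-covariances are all true-score covariance, so they carry over unchanged; only the diagonal terms shrink to ρᵢσᵢ².
True-score variance = [6.8²·0.56 + 23.6²·0.57 + 9.2²·0.96] + 208.32 = 424.616 + 208.32 = 632.936.
Reliability = 632.936 / 896.16 = 0.7063.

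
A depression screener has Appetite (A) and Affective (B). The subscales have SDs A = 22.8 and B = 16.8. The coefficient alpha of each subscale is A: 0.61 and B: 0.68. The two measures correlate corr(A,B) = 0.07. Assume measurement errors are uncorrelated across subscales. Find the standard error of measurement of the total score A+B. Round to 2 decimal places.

17.12

Var(total) = 802.08 + 53.6256 = 855.706.
True-score variance = 509.026 + 53.6256 = 562.651, so reliability = 0.6575.
Error variance = 855.706 − 562.651 = 293.054; SEM = √293.054 = 17.12.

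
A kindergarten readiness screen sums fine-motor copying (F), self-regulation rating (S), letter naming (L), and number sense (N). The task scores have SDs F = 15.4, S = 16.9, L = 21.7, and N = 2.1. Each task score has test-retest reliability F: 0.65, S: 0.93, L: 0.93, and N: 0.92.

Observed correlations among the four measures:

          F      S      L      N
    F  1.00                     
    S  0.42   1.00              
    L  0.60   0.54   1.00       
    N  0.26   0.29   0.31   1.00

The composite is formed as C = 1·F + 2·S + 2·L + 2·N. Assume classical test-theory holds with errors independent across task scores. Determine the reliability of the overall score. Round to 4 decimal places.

Var(C) = 15.4² + 2²·16.9² + 2²·21.7² + 2²·2.1² + 2·[2·15.4·16.9·0.42 + 2·15.4·21.7·0.60 + 2·15.4·2.1·0.26 + 4·16.9·21.7·0.54 + 4·16.9·2.1·0.29 + 4·21.7·2.1·0.31] = 3280.8 + 3052.53 = 6333.33.
With uncorrelated errors the cross-covariances are all true-score covariance, so they carry over unchanged; only the diagonal terms shrink to ρᵢσᵢ².
True-score variance = [15.4²·0.65 + 2²·16.9²·0.93 + 2²·21.7²·0.93 + 2²·2.1²·0.92] + 3052.53 = 2984.56 + 3052.53 = 6037.09.
Reliability = 6037.09 / 6333.33 = 0.9532.

0.9532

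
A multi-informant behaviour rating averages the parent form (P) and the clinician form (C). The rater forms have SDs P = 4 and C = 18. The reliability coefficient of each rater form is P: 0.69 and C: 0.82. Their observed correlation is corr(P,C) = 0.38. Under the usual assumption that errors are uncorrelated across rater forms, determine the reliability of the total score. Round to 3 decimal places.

Var(P+C) = 4² + 18² + 2·[4·18·0.38] = 340 + 54.72 = 394.72.
Under uncorrelated errors the observed covariances equal the true-score covariances, so only the own-variance terms attenuate.
True-score variance = [4²·0.69 + 18²·0.82] + 54.72 = 276.72 + 54.72 = 331.44.
Reliability = 331.44 / 394.72 = 0.840.

0.840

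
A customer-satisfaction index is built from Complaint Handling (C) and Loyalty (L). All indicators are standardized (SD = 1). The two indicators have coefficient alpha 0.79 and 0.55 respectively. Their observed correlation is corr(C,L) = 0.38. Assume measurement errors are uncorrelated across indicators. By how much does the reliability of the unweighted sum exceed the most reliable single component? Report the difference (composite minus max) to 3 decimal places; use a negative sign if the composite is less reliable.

Var(sum) = 2 + 0.76 = 2.76; true-score variance = 1.34 + 0.76 = 2.1; composite reliability = 0.7609.
Max component reliability = 0.7900.
Difference = 0.7609 − 0.7900 = -0.029.

-0.029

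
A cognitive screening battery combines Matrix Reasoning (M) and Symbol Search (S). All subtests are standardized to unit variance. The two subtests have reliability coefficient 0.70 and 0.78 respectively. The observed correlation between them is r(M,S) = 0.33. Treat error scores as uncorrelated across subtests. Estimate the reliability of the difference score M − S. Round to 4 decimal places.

0.6119

Var(M−S) = 1 + 1 − 2·0.33 = 2 − 0.66 = 1.34.
With uncorrelated errors the cross-covariances are all true-score covariance, so they carry over unchanged; only the diagonal terms shrink to ρᵢσᵢ².
True-score variance = [0.70 + 0.78] − 0.66 = 1.48 − 0.66 = 0.82.
Reliability = 0.82 / 1.34 = 0.6119.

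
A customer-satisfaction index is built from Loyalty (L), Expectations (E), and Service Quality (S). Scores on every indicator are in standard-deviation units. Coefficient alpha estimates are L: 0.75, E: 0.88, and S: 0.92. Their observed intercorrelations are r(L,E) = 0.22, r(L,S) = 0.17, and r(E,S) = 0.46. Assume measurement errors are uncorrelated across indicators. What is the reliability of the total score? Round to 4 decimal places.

Var(L+E+S) = 3 + 2·[0.22 + 0.17 + 0.46] = 3 + 1.7 = 4.7.
Because errors are independent across components, Cov(Tᵢ,Tⱼ) = Cov(Xᵢ,Xⱼ); the off-diagonal part of the true-score variance is the same as above.
True-score variance = [0.75 + 0.88 + 0.92] + 1.7 = 2.55 + 1.7 = 4.25.
Reliability = 4.25 / 4.7 = 0.9043.

0.9043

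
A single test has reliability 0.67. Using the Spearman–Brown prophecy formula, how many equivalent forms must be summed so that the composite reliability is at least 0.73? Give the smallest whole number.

2

k ≥ ρ*(1−ρ₁)/(ρ₁(1−ρ*)) = 0.73·0.33 / (0.67·0.27) = 1.332.
Smallest integer k = 2.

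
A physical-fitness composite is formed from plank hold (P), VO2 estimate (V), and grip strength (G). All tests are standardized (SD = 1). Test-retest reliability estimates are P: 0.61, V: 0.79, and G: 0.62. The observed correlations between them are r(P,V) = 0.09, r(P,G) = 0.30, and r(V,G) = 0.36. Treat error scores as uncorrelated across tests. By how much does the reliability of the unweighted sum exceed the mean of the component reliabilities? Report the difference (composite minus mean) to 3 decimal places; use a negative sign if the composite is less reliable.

Var(sum) = 3 + 1.5 = 4.5; true-score variance = 2.02 + 1.5 = 3.52; composite reliability = 0.7822.
Mean component reliability = 0.6733.
Difference = 0.7822 − 0.6733 = 0.109.

0.109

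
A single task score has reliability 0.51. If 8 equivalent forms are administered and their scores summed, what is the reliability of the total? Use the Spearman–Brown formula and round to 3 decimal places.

ρ_k = kρ / (1 + (k−1)ρ) = 8·0.51 / (1 + 7·0.51) = 4.080 / 4.570 = 0.893.

0.893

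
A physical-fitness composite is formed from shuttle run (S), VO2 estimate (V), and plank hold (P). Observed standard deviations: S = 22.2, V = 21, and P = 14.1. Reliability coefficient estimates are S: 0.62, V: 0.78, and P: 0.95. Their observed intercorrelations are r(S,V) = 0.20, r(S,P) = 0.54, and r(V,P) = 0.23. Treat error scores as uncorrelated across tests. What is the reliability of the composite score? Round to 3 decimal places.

Var(S+V+P) = 22.2² + 21² + 14.1² + 2·[22.2·21·0.20 + 22.2·14.1·0.54 + 21·14.1·0.23] = 1132.65 + 660.748 = 1793.4.
Because errors are independent across components, Cov(Tᵢ,Tⱼ) = Cov(Xᵢ,Xⱼ); the off-diagonal part of the true-score variance is the same as above.
True-score variance = [22.2²·0.62 + 21²·0.78 + 14.1²·0.95] + 660.748 = 838.41 + 660.748 = 1499.16.
Reliability = 1499.16 / 1793.4 = 0.836.

0.836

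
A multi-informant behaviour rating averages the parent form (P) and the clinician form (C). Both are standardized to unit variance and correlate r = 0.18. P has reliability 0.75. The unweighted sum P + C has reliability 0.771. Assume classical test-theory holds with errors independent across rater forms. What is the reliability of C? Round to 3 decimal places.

0.710

Var(P+C) = 2 + 2·0.18 = 2.360.
True-score variance = ρ_P + ρ_C + 2·0.18, so 0.771 = (0.75 + ρ_C + 0.36) / 2.360.
ρ_C = 0.771·2.360 − 0.75 − 0.36 = 0.710.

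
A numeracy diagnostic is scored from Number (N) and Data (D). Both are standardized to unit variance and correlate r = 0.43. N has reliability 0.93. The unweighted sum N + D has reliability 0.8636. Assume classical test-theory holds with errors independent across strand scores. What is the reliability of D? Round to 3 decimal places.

Var(N+D) = 2 + 2·0.43 = 2.860.
True-score variance = ρ_N + ρ_D + 2·0.43, so 0.8636 = (0.93 + ρ_D + 0.86) / 2.860.
ρ_D = 0.8636·2.860 − 0.93 − 0.86 = 0.680.

0.680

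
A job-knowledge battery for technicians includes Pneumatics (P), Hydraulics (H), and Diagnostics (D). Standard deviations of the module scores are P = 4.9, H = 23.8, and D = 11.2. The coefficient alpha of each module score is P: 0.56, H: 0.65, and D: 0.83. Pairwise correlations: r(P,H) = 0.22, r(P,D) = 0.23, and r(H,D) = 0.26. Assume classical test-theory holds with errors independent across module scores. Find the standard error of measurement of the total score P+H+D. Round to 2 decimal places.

Var(total) = 715.89 + 215.169 = 931.059.
True-score variance = 485.747 + 215.169 = 700.916, so reliability = 0.7528.
Error variance = 931.059 − 700.916 = 230.143; SEM = √230.143 = 15.17.

15.17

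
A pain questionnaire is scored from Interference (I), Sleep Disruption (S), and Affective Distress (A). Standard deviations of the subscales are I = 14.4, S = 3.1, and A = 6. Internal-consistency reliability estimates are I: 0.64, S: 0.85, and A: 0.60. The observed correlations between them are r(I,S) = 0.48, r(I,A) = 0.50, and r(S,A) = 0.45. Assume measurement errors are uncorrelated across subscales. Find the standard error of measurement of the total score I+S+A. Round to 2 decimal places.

Var(total) = 252.97 + 145.994 = 398.964.
True-score variance = 162.479 + 145.994 = 308.473, so reliability = 0.7732.
Error variance = 398.964 − 308.473 = 90.4911; SEM = √90.4911 = 9.51.

9.51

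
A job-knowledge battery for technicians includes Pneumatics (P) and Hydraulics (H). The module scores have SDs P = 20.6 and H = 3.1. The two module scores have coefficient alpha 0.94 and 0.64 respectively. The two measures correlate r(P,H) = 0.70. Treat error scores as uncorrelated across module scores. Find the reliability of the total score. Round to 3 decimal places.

Var(P+H) = 20.6² + 3.1² + 2·[20.6·3.1·0.70] = 433.97 + 89.404 = 523.374.
Because errors are independent across components, Cov(Tᵢ,Tⱼ) = Cov(Xᵢ,Xⱼ); the off-diagonal part of the true-score variance is the same as above.
True-score variance = [20.6²·0.94 + 3.1²·0.64] + 89.404 = 405.049 + 89.404 = 494.453.
Reliability = 494.453 / 523.374 = 0.945.

0.945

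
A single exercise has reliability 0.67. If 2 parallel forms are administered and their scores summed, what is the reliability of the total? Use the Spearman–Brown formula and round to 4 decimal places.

ρ_k = kρ / (1 + (k−1)ρ) = 2·0.67 / (1 + 1·0.67) = 1.340 / 1.670 = 0.8024.

0.8024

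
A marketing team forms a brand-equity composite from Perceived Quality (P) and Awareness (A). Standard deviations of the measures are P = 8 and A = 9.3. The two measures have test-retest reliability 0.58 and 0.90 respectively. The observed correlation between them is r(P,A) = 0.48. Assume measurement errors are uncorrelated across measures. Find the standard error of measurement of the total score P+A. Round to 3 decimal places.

Var(total) = 150.49 + 71.424 = 221.914.
True-score variance = 114.961 + 71.424 = 186.385, so reliability = 0.8399.
Error variance = 221.914 − 186.385 = 35.529; SEM = √35.529 = 5.961.

5.961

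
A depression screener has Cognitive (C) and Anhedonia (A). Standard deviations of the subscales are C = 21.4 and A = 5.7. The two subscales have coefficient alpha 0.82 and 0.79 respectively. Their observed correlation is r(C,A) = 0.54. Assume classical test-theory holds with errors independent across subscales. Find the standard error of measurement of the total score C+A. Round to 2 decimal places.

Var(total) = 490.45 + 131.738 = 622.188.
True-score variance = 401.194 + 131.738 = 532.933, so reliability = 0.8565.
Error variance = 622.188 − 532.933 = 89.2557; SEM = √89.2557 = 9.45.

9.45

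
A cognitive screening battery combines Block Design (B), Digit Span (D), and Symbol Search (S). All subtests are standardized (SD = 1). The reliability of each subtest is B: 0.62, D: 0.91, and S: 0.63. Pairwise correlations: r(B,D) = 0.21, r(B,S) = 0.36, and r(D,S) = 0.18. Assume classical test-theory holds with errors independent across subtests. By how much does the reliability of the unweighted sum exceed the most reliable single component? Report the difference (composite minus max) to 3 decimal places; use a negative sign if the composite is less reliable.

Var(sum) = 3 + 1.5 = 4.5; true-score variance = 2.16 + 1.5 = 3.66; composite reliability = 0.8133.
Max component reliability = 0.9100.
Difference = 0.8133 − 0.9100 = -0.097.

-0.097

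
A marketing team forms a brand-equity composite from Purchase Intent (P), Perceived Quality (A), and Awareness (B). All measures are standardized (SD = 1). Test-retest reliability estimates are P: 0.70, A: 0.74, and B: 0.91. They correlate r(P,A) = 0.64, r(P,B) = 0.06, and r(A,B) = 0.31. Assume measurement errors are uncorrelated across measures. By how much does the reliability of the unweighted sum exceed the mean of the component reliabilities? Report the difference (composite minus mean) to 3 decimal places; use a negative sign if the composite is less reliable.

Var(sum) = 3 + 2.02 = 5.02; true-score variance = 2.35 + 2.02 = 4.37; composite reliability = 0.8705.
Mean component reliability = 0.7833.
Difference = 0.8705 − 0.7833 = 0.087.

0.087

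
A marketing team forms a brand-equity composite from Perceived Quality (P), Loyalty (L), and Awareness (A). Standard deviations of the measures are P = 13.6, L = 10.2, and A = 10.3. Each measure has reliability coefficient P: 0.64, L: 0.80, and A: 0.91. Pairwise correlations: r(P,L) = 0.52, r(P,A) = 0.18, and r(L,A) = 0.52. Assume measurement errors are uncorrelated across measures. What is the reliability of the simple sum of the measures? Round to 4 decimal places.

0.8613

Var(P+L+A) = 13.6² + 10.2² + 10.3² + 2·[13.6·10.2·0.52 + 13.6·10.3·0.18 + 10.2·10.3·0.52] = 395.09 + 303.96 = 699.05.
Under uncorrelated errors the observed covariances equal the true-score covariances, so only the own-variance terms attenuate.
True-score variance = [13.6²·0.64 + 10.2²·0.80 + 10.3²·0.91] + 303.96 = 298.148 + 303.96 = 602.108.
Reliability = 602.108 / 699.05 = 0.8613.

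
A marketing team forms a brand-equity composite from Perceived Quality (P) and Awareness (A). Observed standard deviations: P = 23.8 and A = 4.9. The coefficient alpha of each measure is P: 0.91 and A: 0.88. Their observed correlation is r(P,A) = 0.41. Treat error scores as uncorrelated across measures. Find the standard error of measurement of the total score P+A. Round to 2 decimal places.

7.34

Var(total) = 590.45 + 95.6284 = 686.078.
True-score variance = 536.589 + 95.6284 = 632.218, so reliability = 0.9215.
Error variance = 686.078 − 632.218 = 53.8608; SEM = √53.8608 = 7.34.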